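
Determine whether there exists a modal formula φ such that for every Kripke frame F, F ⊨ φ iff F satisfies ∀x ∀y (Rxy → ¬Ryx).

No — not modally definable

Any modally definable frame class is closed under surjective bounded morphisms.
The 5-cycle (worlds a,b,c,d,e with a→b→c→d→e→a) is asymmetric. Mapping every world to a single reflexive point • is a surjective bounded morphism, and the reflexive point is not asymmetric (R•• but asymmetry requires ¬R••).
Hence asymmetry is not modally definable.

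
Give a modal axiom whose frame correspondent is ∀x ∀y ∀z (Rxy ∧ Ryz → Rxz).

This is transitivity; the standard corresponding axiom is 4: □s → □□s.

□s → □□s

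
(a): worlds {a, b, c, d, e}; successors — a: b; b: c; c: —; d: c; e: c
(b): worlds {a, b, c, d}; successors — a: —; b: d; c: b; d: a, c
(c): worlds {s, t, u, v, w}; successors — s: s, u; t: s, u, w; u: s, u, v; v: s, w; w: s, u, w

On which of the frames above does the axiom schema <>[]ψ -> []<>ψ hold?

(c)

The schema corresponds to convergence: forall x forall y forall z (Rxy & Rxz -> exists w (Ryw & Rzw)).
(a): fails — Rbc and Rbc but c and c have no common successor.
(b): fails — Rdc and Rda but c and a have no common successor.
(c): holds.
Valid on: (c).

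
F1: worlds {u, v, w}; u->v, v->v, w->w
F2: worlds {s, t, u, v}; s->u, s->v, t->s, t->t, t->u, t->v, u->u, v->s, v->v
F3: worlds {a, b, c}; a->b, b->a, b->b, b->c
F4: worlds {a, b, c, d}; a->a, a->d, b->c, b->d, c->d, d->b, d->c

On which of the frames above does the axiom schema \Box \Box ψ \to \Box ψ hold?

Frame correspondent (Sahlqvist): \forall x \forall y (Rxy \to \exists z (Rxz \wedge Rzy)) — i.e. density.
F1: condition met.
F2: condition met.
F3: condition met.
F4: fails — Rcd but no z with Rcz and Rzd.
Valid on: F1, F2, F3.

F1, F2, F3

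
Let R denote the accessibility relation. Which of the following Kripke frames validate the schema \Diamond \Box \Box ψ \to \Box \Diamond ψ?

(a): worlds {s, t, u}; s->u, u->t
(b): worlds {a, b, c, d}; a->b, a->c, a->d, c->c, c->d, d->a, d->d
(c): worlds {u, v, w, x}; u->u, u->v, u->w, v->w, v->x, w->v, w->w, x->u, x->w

The schema corresponds to a generalized confluence (Geach) condition: \forall x \forall y \forall z ((xRy \wedge xRz) \to \exists w (y R^2 w \wedge zRw)).
(a): fails — sRu, sRu but no w with uR²w and uRw.
(b): fails — aRb, aRb but no w with bR²w and bRw.
(c): satisfies the condition.

(c)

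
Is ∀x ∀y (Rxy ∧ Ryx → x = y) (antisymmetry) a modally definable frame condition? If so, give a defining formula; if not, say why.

Not definable by any modal formula

Any modally definable frame class is closed under surjective bounded morphisms.
The 6-cycle (worlds s,t,u,v,w,x with s→t→u→v→w→x→s) is antisymmetric. Sending even-indexed worlds to a and odd-indexed worlds to b is a surjective bounded morphism onto the two-world frame with a↔b, which is not antisymmetric.
So the class is not modally definable.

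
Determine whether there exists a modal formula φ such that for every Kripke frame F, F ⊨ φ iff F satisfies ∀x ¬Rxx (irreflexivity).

Not modally definable

If a class were modally definable it would be closed under surjective bounded morphisms (Goldblatt–Thomason).
The 3-cycle (worlds a,b,c with a→b→c→a) is irreflexive, and the map sending every world to a single reflexive point • is a surjective bounded morphism (forth: every edge maps to (•,•); back: every world has a successor). So any modal formula valid on the 3-cycle is also valid on the reflexive point, which is not irreflexive.
Hence irreflexivity is not modally definable.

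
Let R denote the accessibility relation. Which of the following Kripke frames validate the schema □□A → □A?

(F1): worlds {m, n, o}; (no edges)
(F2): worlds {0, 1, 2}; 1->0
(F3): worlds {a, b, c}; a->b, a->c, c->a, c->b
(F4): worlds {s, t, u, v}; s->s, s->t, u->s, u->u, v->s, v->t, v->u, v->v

(F1), (F4)

This is the axiom for density; its first-order frame correspondent is ∀x ∀y (Rxy → ∃z (Rxz ∧ Rzy)).
(F1): ✓.
(F2): fails — R10 but no z with R1z and Rz0.
(F3): fails — Rac but no z with Raz and Rzc.
(F4): ✓.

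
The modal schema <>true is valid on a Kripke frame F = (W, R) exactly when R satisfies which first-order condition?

◇⊤ holds at w iff w has a successor, so frame-validity of ◇⊤ is exactly seriality. Equivalently via □φ → ◇φ:
Suppose □φ→◇φ is valid. At any x set V(φ)=W. Then □φ at x, so ◇φ at x, so x has a successor.
The converse is a direct semantic check.
Frame condition: forall x exists y Rxy.

Seriality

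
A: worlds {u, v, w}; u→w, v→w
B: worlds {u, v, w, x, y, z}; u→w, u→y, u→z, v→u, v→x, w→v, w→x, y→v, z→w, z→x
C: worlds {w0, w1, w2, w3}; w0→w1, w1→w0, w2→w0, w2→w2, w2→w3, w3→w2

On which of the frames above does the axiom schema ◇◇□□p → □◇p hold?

A

This is the axiom for a generalized confluence (Geach) condition; its first-order frame correspondent is ∀x ∀y ∀z ((xR²y ∧ xRz) → ∃w (yR²w ∧ zRw)).
A: ✓.
B: fails — uR²v, uRw but no t with vR²t and wRt.
C: fails — w2R²w0, w2Rw0 but no w with w0R²w and w0Rw.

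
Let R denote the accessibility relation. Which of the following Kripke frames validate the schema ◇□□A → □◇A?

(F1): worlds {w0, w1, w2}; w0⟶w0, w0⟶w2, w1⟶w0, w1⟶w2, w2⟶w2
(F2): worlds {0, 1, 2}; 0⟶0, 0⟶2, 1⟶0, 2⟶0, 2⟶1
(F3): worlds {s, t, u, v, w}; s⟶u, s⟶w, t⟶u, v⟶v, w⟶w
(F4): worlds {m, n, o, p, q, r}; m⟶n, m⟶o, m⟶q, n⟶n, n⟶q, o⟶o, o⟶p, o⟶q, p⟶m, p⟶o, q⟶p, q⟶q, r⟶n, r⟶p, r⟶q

This is the axiom for a generalized confluence (Geach) condition; its first-order frame correspondent is ∀x ∀y ∀z ((xRy ∧ xRz) → ∃w (yR²w ∧ zRw)).
(F1): satisfies the condition.
(F2): satisfies the condition.
(F3): fails — sRu, sRu but no w* with uR²w* and uRw*.
(F4): fails — rRn, rRp but no w with nR²w and pRw.

(F1), (F2)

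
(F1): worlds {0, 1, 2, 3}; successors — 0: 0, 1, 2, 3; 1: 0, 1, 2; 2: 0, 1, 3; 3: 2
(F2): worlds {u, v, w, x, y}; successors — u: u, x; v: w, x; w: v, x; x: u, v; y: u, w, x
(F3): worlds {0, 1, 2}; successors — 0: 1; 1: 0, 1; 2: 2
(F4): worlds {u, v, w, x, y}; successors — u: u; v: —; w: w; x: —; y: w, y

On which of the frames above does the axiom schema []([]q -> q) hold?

This is the axiom for shift-reflexivity; its first-order frame correspondent is forall x forall y (Rxy -> Ryy).
(F1): fails — R32 but not R22.
(F2): fails — Ryx but not Rxx.
(F3): fails — R10 but not R00.
(F4): ✓.
Valid on: (F4).

(F4)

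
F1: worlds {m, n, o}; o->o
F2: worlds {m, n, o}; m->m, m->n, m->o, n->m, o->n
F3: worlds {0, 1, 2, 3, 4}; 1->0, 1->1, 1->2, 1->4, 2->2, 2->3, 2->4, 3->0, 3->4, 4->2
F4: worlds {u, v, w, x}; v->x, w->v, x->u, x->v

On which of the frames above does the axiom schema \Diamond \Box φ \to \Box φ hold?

F1

This is the axiom for the Euclidean property; its first-order frame correspondent is \forall x \forall y \forall z (Rxy \wedge Rxz \to Ryz).
F1: holds.
F2: fails — Rmo and Rmo but not Roo.
F3: fails — R10 and R10 but not R00.
F4: fails — Rvx and Rvx but not Rxx.
Valid on: F1.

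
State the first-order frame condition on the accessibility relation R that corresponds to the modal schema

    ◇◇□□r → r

This is a Sahlqvist (Geach-type) schema ◇^2□^2r → □^0◇^0r.
Minimal-valuation argument: fix x; take any y with xR^2y and any z with xR^0z. Set V(r) to the set of worlds R-reachable from y in exactly 2 steps. Then □^2r holds at y, so the antecedent holds at x; validity forces ◇^0r at z, giving a w with zR^0w and yR^2w.
First-order correspondent: ∀x ∀y (xR²y → ∃w (yR²w ∧ x = w)).

∀x ∀y (xR²y → ∃w (yR²w ∧ x = w))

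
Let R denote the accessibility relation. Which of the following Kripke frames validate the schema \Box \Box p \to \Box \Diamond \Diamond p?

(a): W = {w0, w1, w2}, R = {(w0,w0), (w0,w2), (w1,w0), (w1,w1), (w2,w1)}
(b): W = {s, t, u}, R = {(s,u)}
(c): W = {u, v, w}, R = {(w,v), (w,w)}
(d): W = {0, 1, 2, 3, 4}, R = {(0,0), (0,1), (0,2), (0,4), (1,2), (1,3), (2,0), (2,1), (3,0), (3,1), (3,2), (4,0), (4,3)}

The schema corresponds to a generalized confluence (Geach) condition: \forall x \forall z (xRz \to \exists w (x R^2 w \wedge z R^2 w)).
(a): satisfies the condition.
(b): fails — sRu but no w with sR²w and uR²w.
(c): fails — wRv but no t with wR²t and vR²t.
(d): satisfies the condition.
Valid on: (a), (d).

(a), (d)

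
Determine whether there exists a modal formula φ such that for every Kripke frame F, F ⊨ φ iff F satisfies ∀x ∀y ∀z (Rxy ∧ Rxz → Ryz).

Yes — defined by ◇r → □◇r

This is a Sahlqvist condition; the 5 axiom ◇r → □◇r defines it.
Suppose ◇r→□◇r is valid. Take Rxy, Rxz and set V(r)={y}. Then ◇r at x, so □◇r at x, so ◇r at z, so some w with Rzw has r; w=y, i.e. Rzy. By symmetry of the argument, Ryz.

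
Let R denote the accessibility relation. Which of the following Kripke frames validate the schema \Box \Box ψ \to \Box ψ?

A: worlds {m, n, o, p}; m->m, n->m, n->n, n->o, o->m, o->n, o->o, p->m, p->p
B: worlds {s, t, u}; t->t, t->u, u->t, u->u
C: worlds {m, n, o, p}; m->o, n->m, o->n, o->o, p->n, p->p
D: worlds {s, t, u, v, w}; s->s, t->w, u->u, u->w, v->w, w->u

A, B

The schema corresponds to density: \forall x \forall y (Rxy \to \exists z (Rxz \wedge Rzy)).
A: condition met.
B: condition met.
C: fails — Rnm but no z with Rnz and Rzm.
D: fails — Rvw but no z with Rvz and Rzw.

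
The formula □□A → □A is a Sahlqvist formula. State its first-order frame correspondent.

density: ∀x ∀y (Rxy → ∃z (Rxz ∧ Rzy))

This is the C4 axiom.
Its frame correspondent is density — ∀x ∀y (Rxy → ∃z (Rxz ∧ Rzy)).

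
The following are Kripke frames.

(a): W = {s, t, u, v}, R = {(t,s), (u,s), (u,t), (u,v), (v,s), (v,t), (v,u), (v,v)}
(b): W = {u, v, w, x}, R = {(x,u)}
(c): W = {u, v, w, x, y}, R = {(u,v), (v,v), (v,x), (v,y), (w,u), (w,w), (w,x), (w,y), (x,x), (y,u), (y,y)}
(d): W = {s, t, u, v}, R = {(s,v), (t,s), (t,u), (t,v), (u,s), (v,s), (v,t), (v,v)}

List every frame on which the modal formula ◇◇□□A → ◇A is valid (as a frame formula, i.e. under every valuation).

(b), (d)

This is the axiom for a generalized confluence (Geach) condition; its first-order frame correspondent is ∀x ∀y (xR²y → ∃w (yR²w ∧ xRw)).
(a): fails — uR²s but no w with sR²w and uRw.
(b): condition met.
(c): fails — uR²x but no t with xR²t and uRt.
(d): condition met.
Valid on: (b), (d).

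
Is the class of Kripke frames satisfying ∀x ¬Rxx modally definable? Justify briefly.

If a class were modally definable it would be closed under surjective bounded morphisms (Goldblatt–Thomason).
The 4-cycle (worlds s,t,u,v with s→t→u→v→s) is irreflexive, and the map sending every world to a single reflexive point • is a surjective bounded morphism (forth: every edge maps to (•,•); back: every world has a successor). So any modal formula valid on the 4-cycle is also valid on the reflexive point, which is not irreflexive.
So the class is not modally definable.

Not definable by any modal formula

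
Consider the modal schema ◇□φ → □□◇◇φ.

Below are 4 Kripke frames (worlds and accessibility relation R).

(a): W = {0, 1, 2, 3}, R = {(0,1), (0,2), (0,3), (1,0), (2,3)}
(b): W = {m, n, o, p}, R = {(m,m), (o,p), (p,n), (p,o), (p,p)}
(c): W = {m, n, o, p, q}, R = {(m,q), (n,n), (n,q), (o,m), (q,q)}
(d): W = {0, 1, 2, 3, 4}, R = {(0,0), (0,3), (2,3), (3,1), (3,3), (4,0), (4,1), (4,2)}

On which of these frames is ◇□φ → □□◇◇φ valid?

(c)

Frame correspondent (Sahlqvist): ∀x ∀y ∀z ((xRy ∧ xR²z) → ∃w (yRw ∧ zR²w)) — i.e. a generalized confluence (Geach) condition.
(a): fails — 0R1, 0R²3 but no w with 1Rw and 3R²w.
(b): fails — oRp, oR²n but no w with pRw and nR²w.
(c): ✓.
(d): fails — 0R0, 0R²1 but no w with 0Rw and 1R²w.
Valid on: (c).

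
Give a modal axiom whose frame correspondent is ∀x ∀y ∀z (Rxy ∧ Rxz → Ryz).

A defining formula is ◇p → □◇p (the 5 axiom).

◇p → □◇p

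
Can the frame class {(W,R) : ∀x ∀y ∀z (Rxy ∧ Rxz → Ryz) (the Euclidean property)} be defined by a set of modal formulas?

Definable; ◇r → □◇r defines it

The condition is the Euclidean property. A defining modal formula is ◇r → □◇r.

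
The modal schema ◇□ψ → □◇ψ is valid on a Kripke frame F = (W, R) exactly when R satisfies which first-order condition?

Convergence

Suppose ◇□ψ→□◇ψ is valid. Take Rxy, Rxz and set V(ψ)={w : Ryw}. Then □ψ at y so ◇□ψ at x, so □◇ψ at x, so ◇ψ at z, giving w with Rzw and Ryw.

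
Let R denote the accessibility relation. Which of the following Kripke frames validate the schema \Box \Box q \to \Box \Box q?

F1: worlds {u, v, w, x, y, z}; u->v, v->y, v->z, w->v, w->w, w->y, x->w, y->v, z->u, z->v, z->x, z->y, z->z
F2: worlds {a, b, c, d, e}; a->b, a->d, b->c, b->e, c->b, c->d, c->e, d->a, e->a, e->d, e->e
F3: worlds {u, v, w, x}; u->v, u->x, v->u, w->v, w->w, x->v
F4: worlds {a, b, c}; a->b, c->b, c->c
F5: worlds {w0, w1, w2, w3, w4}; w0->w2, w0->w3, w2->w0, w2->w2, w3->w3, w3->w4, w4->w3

The schema corresponds to a generalized confluence (Geach) condition: \forall x \forall z (x R^2 z \to \exists w (x R^2 w \wedge z = w)).
F1: condition met.
F2: condition met.
F3: condition met.
F4: condition met.
F5: condition met.

F1, F2, F3, F4, F5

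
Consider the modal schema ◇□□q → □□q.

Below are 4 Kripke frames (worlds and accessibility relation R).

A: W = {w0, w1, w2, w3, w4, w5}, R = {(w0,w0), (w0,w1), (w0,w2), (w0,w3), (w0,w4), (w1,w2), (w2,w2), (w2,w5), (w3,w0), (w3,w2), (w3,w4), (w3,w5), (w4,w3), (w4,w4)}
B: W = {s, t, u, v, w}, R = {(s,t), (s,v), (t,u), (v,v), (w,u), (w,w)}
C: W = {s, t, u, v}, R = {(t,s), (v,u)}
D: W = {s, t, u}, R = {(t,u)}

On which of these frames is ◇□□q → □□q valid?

The schema corresponds to a generalized confluence (Geach) condition: ∀x ∀y ∀z ((xRy ∧ xR²z) → ∃w (yR²w ∧ z = w)).
A: fails — w0Rw1, w0R²w0 but no w with w1R²w and w0=w.
B: fails — sRt, sR²u but no w* with tR²w* and u=w*.
C: ✓.
D: ✓.

C, D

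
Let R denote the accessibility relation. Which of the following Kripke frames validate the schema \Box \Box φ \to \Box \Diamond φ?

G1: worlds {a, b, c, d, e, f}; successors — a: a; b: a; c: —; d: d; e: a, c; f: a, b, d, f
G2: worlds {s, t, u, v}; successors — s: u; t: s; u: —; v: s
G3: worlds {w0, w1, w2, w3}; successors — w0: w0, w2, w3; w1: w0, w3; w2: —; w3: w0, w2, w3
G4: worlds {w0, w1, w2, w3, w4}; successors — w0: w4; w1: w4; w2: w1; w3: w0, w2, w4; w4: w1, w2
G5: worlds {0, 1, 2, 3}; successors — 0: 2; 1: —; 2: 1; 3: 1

G4

The schema corresponds to a generalized confluence (Geach) condition: \forall x \forall z (xRz \to \exists w (x R^2 w \wedge zRw)).
G1: fails — eRc but no w with eR²w and cRw.
G2: fails — sRu but no w with sR²w and uRw.
G3: fails — w0Rw2 but no w with w0R²w and w2Rw.
G4: condition met.
G5: fails — 2R1 but no w with 2R²w and 1Rw.
Valid on: G4.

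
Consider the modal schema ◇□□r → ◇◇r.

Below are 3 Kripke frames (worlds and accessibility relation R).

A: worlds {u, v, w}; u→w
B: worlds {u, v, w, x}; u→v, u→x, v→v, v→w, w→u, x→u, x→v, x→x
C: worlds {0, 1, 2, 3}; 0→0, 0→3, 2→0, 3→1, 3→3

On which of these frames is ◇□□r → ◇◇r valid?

Frame correspondent (Sahlqvist): ∀x ∀y (xRy → ∃w (yR²w ∧ xR²w)) — i.e. a generalized confluence (Geach) condition.
A: fails — uRw but no t with wR²t and uR²t.
B: holds.
C: fails — 3R1 but no w with 1R²w and 3R²w.
Valid on: B.

B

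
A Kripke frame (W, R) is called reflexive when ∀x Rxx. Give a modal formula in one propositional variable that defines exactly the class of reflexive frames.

□r → r

A defining formula is □r → r (the T axiom).
Suppose □r→r is valid. At any x set V(r)={w : Rxw}. Then □r holds at x, so r holds at x, i.e. Rxx.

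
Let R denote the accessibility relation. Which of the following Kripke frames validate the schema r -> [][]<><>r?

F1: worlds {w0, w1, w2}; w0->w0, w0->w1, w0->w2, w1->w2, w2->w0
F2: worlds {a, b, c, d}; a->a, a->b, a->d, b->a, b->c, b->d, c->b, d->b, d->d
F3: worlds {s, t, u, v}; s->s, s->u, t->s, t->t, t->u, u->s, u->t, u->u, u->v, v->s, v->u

This is the axiom for a generalized confluence (Geach) condition; its first-order frame correspondent is forall x forall z (x R^2 z -> exists w (x = w & z R^2 w)).
F1: fails — w2R²w1 but no w with w2=w and w1R²w.
F2: satisfies the condition.
F3: satisfies the condition.

F2, F3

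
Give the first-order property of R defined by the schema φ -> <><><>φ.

forall x exists w (x = w & x R^3 w)

This is a Sahlqvist (Geach-type) schema ◇^0□^0φ → □^0◇^3φ.
Minimal-valuation argument: fix x; take any y with xR^0y and any z with xR^0z. Set V(φ) to the set of worlds R-reachable from y in exactly 0 steps. Then □^0φ holds at y, so the antecedent holds at x; validity forces ◇^3φ at z, giving a w with zR^3w and yR^0w.
First-order correspondent: forall x exists w (x = w & x R^3 w).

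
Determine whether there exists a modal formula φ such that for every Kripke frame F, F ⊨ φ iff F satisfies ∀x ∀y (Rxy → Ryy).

This is a Sahlqvist condition; the T□ axiom □(□r → r) defines it.
Suppose □(□r→r) is valid. Take Rxy and set V(r)={w : Ryw}. Then at y, □r holds; since □(□r→r) at x, □r→r at y, so r at y, i.e. Ryy.

Yes, by □(□r → r)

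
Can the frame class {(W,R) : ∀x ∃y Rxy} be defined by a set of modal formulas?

Yes — defined by □q → ◇q

Yes: it is seriality, defined by the D schema □q → ◇q.
Suppose □q→◇q is valid. At any x set V(q)=W. Then □q at x, so ◇q at x, so x has a successor.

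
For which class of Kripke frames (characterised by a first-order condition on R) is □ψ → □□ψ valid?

transitivity: ∀x ∀y ∀z (Rxy ∧ Ryz → Rxz)

Suppose □ψ→□□ψ is valid. Take Rxy, Ryz and set V(ψ)={w : Rxw}. Then □ψ at x, so □□ψ at x, so □ψ at y, so ψ at z, i.e. Rxz.
Conversely, any frame satisfying ∀x ∀y ∀z (Rxy ∧ Ryz → Rxz) validates the schema.
So the correspondent is transitivity.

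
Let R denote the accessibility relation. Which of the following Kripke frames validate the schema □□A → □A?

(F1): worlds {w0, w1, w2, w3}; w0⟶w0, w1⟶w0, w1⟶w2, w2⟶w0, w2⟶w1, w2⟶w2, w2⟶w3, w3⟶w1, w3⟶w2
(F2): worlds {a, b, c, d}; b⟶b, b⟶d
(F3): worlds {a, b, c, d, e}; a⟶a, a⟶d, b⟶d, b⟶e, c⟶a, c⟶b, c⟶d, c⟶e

(F1), (F2)

This is the axiom for density; its first-order frame correspondent is ∀x ∀y (Rxy → ∃z (Rxz ∧ Rzy)).
(F1): satisfies the condition.
(F2): satisfies the condition.
(F3): fails — Rcb but no z with Rcz and Rzb.
Valid on: (F1), (F2).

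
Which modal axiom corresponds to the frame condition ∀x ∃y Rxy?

□p → ◇p

A defining formula is □p → ◇p (the D axiom).
Suppose □p→◇p is valid. At any x set V(p)=W. Then □p at x, so ◇p at x, so x has a successor.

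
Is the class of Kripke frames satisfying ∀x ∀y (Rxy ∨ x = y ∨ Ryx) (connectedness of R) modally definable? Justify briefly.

Not definable by any modal formula

Modal frame validity is preserved under disjoint unions.
Take 3 disjoint single-world reflexive frames: each is trivially connected, but their disjoint union has 3 worlds with no edge between distinct components, so it is not connected.
So the class is not modally definable.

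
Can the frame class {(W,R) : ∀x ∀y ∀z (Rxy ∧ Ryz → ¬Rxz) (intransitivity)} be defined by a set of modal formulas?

Modal frame validity is preserved under surjective bounded morphisms.
The 3-cycle (worlds w0,w1,w2 with w0→w1→w2→w0) is intransitive. Mapping every world to a single reflexive point • is a surjective bounded morphism; the reflexive point is not intransitive (R••∧R•• but R••).
So the class is not modally definable.

Not definable by any modal formula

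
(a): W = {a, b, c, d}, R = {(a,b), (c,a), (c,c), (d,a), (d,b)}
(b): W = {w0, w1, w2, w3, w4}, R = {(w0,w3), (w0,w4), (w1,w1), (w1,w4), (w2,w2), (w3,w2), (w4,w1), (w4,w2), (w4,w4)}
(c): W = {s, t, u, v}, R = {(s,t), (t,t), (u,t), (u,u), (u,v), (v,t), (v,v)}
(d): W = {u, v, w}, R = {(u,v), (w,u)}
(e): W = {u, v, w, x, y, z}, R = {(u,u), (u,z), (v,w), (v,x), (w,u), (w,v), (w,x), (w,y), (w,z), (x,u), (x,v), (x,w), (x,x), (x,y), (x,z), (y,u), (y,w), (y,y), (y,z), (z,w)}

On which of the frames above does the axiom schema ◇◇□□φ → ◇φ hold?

(c)

This is the axiom for a generalized confluence (Geach) condition; its first-order frame correspondent is ∀x ∀y (xR²y → ∃w (yR²w ∧ xRw)).
(a): fails — cR²a but no w with aR²w and cRw.
(b): fails — w0R²w2 but no w with w2R²w and w0Rw.
(c): condition met.
(d): fails — wR²v but no t with vR²t and wRt.
(e): fails — zR²z but no t with zR²t and zRt.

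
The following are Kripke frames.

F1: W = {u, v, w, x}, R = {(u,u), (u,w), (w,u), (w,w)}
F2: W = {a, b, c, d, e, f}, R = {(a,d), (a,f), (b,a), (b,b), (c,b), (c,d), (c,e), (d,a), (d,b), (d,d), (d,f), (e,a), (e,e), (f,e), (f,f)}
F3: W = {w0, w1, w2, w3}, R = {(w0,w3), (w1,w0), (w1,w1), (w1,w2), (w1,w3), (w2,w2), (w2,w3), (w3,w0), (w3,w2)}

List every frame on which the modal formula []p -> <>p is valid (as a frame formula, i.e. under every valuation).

The schema corresponds to seriality: forall x exists y Rxy.
F1: fails — world v has no successor.
F2: satisfies the condition.
F3: satisfies the condition.

F2, F3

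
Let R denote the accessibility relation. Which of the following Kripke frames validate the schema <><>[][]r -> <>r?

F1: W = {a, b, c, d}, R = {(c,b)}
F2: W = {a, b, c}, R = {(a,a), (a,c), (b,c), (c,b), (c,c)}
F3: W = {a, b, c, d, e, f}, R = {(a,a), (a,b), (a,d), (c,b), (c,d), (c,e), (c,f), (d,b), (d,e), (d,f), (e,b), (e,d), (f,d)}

The schema corresponds to a generalized confluence (Geach) condition: forall x forall y (x R^2 y -> exists w (y R^2 w & xRw)).
F1: holds.
F2: holds.
F3: fails — aR²b but no w with bR²w and aRw.
Valid on: F1, F2.

F1, F2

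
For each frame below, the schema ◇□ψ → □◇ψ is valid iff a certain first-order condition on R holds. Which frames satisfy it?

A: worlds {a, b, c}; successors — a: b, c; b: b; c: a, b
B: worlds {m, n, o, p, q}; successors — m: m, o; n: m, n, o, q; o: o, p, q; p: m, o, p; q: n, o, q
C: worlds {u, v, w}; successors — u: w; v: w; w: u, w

The schema corresponds to convergence: ∀x ∀y ∀z (Rxy ∧ Rxz → ∃w (Ryw ∧ Rzw)).
A: ✓.
B: ✓.
C: ✓.

A, B, C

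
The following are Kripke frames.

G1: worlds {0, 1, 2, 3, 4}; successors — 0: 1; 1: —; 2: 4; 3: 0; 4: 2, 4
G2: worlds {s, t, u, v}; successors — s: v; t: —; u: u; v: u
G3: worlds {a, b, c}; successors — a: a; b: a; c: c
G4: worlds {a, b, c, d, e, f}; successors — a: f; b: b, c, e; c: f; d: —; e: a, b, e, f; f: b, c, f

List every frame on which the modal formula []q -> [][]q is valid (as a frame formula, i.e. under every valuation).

This is the axiom for transitivity; its first-order frame correspondent is forall x forall y forall z (Rxy & Ryz -> Rxz).
G1: fails — R24 and R42 but not R22.
G2: fails — Rsv and Rvu but not Rsu.
G3: holds.
G4: fails — Rbc and Rcf but not Rbf.
Valid on: G3.

G3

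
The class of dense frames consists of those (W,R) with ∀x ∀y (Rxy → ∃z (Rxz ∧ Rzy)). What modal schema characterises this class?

□□s → □s

The condition is density. The C4 schema □□s → □s defines it.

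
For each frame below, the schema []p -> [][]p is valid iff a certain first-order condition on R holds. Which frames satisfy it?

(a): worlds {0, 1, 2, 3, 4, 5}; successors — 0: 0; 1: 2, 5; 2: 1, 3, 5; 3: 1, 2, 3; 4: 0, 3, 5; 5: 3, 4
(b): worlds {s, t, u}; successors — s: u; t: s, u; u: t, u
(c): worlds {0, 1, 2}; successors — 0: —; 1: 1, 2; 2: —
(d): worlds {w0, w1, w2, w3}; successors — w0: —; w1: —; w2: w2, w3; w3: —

Frame correspondent (Sahlqvist): forall x forall y forall z (Rxy & Ryz -> Rxz) — i.e. transitivity.
(a): fails — R32 and R25 but not R35.
(b): fails — Rut and Rts but not Rus.
(c): ✓.
(d): ✓.

(c), (d)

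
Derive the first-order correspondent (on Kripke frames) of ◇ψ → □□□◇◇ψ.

∀x ∀y ∀z ((xRy ∧ xR³z) → ∃w (y = w ∧ zR²w))

This is a Sahlqvist (Geach-type) schema ◇^1□^0ψ → □^3◇^2ψ.
Minimal-valuation argument: fix x; take any y with xR^1y and any z with xR^3z. Set V(ψ) to the set of worlds R-reachable from y in exactly 0 steps. Then □^0ψ holds at y, so the antecedent holds at x; validity forces ◇^2ψ at z, giving a w with zR^2w and yR^0w.
First-order correspondent: ∀x ∀y ∀z ((xRy ∧ xR³z) → ∃w (y = w ∧ zR²w)).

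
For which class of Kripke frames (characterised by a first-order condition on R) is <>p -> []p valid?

Partial functionality

Suppose ◇p→□p is valid. Take Rxy, Rxz and set V(p)={y}. Then ◇p at x, so □p at x, so p at z, i.e. z=y.
Conversely, on a frame with partial functionality the schema holds at every world under every valuation.
Frame condition: forall x forall y forall z (Rxy & Rxz -> y = z).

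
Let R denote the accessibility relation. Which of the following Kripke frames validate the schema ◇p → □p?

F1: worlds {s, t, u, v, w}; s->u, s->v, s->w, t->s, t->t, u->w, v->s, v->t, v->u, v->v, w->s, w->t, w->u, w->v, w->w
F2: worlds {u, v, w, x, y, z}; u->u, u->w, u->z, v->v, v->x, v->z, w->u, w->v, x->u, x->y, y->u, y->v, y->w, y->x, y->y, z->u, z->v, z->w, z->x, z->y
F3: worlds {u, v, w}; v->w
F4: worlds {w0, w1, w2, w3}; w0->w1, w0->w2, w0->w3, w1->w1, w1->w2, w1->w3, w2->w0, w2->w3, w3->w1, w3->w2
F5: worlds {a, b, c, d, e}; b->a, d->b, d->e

F3

This is the axiom for partial functionality; its first-order frame correspondent is ∀x ∀y ∀z (Rxy ∧ Rxz → y = z).
F1: fails — s sees both u and v.
F2: fails — u sees both u and w.
F3: ✓.
F4: fails — w0 sees both w1 and w2.
F5: fails — d sees both b and e.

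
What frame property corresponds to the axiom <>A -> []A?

partial functionality

Suppose ◇A→□A is valid. Take Rxy, Rxz and set V(A)={y}. Then ◇A at x, so □A at x, so A at z, i.e. z=y.
Conversely, on a frame with partial functionality the schema holds at every world under every valuation.
So the correspondent is partial functionality.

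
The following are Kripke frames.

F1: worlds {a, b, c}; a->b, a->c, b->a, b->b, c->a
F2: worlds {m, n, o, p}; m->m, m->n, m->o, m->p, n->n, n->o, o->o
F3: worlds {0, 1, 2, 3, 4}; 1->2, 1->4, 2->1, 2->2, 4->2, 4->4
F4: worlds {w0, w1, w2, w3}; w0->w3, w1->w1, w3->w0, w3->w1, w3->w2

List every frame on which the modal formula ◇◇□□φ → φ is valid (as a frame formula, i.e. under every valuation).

The schema corresponds to a generalized confluence (Geach) condition: ∀x ∀y (xR²y → ∃w (yR²w ∧ x = w)).
F1: holds.
F2: fails — mR²n but no w with nR²w and m=w.
F3: holds.
F4: fails — w0R²w1 but no w with w1R²w and w0=w.
Valid on: F1, F3.

F1, F3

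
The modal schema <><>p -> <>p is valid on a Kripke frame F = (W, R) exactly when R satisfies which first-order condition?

Equivalently (dual form): □p → □□p.
Suppose □p→□□p is valid. Take Rxy, Ryz and set V(p)={w : Rxw}. Then □p at x, so □□p at x, so □p at y, so p at z, i.e. Rxz.
The converse is a direct semantic check.
So the correspondent is transitivity.

Transitivity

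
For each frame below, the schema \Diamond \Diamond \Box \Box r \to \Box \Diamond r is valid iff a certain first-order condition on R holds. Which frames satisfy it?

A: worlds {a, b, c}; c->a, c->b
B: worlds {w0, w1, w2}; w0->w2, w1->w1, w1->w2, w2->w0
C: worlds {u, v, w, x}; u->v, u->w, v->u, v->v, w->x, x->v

A

This is the axiom for a generalized confluence (Geach) condition; its first-order frame correspondent is \forall x \forall y \forall z ((x R^2 y \wedge xRz) \to \exists w (y R^2 w \wedge zRw)).
A: satisfies the condition.
B: fails — w1R²w0, w1Rw1 but no w with w0R²w and w1Rw.
C: fails — uR²v, uRw but no t with vR²t and wRt.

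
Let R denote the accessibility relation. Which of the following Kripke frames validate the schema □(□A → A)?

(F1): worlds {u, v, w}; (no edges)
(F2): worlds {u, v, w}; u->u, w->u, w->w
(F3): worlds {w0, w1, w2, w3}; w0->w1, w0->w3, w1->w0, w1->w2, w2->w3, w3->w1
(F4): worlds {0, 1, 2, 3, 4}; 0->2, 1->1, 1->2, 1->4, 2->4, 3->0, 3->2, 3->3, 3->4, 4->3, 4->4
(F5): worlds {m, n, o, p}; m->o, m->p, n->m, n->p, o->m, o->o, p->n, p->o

This is the axiom for shift-reflexivity; its first-order frame correspondent is ∀x ∀y (Rxy → Ryy).
(F1): satisfies the condition.
(F2): satisfies the condition.
(F3): fails — Rw1w2 but not Rw2w2.
(F4): fails — R32 but not R22.
(F5): fails — Rom but not Rmm.
Valid on: (F1), (F2).

(F1), (F2)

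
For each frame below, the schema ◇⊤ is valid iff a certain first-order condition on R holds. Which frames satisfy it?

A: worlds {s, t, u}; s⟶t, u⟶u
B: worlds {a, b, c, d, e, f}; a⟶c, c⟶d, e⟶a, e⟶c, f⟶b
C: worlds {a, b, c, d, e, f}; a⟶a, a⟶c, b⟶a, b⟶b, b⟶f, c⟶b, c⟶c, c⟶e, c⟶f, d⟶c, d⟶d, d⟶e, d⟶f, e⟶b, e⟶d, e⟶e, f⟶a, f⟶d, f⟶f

C

Frame correspondent (Sahlqvist): ∀x ∃y Rxy — i.e. seriality.
A: fails — world t has no successor.
B: fails — world b has no successor.
C: satisfies the condition.
Valid on: C.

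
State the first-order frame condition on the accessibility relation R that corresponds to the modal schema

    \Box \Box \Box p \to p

This is a Sahlqvist (Geach-type) schema ◇^0□^3p → □^0◇^0p.
Minimal-valuation argument: fix x; take any y with xR^0y and any z with xR^0z. Set V(p) to the set of worlds R-reachable from y in exactly 3 steps. Then □^3p holds at y, so the antecedent holds at x; validity forces ◇^0p at z, giving a w with zR^0w and yR^3w.
First-order correspondent: \forall x \exists w (x R^3 w \wedge x = w).

\forall x \exists w (x R^3 w \wedge x = w)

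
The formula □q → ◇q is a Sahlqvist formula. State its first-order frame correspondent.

seriality

Suppose □q→◇q is valid. At any x set V(q)=W. Then □q at x, so ◇q at x, so x has a successor.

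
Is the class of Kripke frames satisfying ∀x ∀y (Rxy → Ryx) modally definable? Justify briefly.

Definable; r → □◇r defines it

Yes: it is symmetry, defined by the B schema r → □◇r.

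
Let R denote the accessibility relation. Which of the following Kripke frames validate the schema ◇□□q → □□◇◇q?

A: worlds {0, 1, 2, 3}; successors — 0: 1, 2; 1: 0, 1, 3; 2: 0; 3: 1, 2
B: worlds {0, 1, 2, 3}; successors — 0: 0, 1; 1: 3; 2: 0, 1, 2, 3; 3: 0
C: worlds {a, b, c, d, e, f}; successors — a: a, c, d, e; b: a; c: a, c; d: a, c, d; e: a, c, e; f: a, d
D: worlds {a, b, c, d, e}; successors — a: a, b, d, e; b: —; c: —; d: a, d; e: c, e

This is the axiom for a generalized confluence (Geach) condition; its first-order frame correspondent is ∀x ∀y ∀z ((xRy ∧ xR²z) → ∃w (yR²w ∧ zR²w)).
A: ✓.
B: ✓.
C: ✓.
D: fails — aRa, aR²b but no w with aR²w and bR²w.

A, B, C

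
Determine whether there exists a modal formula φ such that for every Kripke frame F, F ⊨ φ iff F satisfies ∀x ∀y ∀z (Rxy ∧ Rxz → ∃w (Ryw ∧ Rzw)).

Yes: it is convergence, defined by the .2 schema ◇□r → □◇r.

Yes — defined by ◇□r → □◇r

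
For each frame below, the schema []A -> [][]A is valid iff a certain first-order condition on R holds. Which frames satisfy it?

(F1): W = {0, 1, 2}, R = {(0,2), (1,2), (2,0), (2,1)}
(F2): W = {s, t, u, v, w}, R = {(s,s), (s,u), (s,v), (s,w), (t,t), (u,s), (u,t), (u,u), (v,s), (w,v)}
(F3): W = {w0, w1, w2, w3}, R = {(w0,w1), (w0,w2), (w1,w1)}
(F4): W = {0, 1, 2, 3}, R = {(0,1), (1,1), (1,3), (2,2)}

(F3)

The schema corresponds to transitivity: forall x forall y forall z (Rxy & Ryz -> Rxz).
(F1): fails — R12 and R20 but not R10.
(F2): fails — Rus and Rsv but not Ruv.
(F3): satisfies the condition.
(F4): fails — R01 and R13 but not R03.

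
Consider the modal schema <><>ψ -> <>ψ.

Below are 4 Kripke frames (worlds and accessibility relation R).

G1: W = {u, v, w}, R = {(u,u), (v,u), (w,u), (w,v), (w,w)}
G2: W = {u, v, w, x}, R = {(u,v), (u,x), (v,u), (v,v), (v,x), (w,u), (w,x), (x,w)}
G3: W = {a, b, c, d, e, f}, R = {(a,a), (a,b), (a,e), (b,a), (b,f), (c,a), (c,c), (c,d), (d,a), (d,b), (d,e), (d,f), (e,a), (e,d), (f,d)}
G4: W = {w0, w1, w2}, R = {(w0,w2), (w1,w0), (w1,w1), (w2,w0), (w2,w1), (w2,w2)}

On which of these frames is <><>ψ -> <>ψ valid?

G1

This is the axiom for transitivity; its first-order frame correspondent is forall x forall y forall z (Rxy & Ryz -> Rxz).
G1: satisfies the condition.
G2: fails — Ruv and Rvu but not Ruu.
G3: fails — Rcd and Rdf but not Rcf.
G4: fails — Rw1w0 and Rw0w2 but not Rw1w2.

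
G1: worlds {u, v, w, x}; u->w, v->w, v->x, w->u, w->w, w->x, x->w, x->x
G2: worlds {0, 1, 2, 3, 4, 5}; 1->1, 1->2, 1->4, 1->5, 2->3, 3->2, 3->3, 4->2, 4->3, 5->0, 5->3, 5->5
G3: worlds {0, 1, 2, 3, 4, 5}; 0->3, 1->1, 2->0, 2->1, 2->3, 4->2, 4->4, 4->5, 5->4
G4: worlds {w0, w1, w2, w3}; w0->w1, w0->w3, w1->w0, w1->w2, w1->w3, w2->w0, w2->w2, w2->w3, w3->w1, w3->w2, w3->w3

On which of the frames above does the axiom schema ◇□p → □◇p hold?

This is the axiom for convergence; its first-order frame correspondent is ∀x ∀y ∀z (Rxy ∧ Rxz → ∃w (Ryw ∧ Rzw)).
G1: condition met.
G2: fails — R12 and R11 but 2 and 1 have no common successor.
G3: fails — R03 and R03 but 3 and 3 have no common successor.
G4: condition met.

G1, G4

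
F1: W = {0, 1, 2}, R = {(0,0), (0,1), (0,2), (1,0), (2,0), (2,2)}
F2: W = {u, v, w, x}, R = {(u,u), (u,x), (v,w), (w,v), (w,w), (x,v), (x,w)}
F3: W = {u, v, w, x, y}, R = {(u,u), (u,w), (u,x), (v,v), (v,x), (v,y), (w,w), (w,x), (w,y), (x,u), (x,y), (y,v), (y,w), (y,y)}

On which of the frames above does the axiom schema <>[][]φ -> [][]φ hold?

F1

This is the axiom for a generalized confluence (Geach) condition; its first-order frame correspondent is forall x forall y forall z ((xRy & x R^2 z) -> exists w (y R^2 w & z = w)).
F1: ✓.
F2: fails — uRx, uR²u but no t with xR²t and u=t.
F3: fails — vRy, vR²u but no t with yR²t and u=t.
Valid on: F1.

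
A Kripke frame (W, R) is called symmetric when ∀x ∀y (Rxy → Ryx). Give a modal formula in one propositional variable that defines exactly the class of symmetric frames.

The condition is symmetry. The B schema p → □◇p defines it.
Suppose p→□◇p is valid. Take Rxy and set V(p)={x}. Then p at x, so □◇p at x, so ◇p at y, so some z with Ryz has p; z=x, i.e. Ryx.

p → □◇p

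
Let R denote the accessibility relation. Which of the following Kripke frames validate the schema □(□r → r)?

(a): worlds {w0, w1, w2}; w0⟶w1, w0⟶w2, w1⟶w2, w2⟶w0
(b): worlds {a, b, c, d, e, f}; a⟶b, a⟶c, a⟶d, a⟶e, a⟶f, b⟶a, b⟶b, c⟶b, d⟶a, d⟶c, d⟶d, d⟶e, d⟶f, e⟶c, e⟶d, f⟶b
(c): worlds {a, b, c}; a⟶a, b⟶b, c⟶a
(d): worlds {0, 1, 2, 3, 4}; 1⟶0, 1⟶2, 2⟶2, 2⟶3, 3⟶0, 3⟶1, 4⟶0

(c)

Frame correspondent (Sahlqvist): ∀x ∀y (Rxy → Ryy) — i.e. shift-reflexivity.
(a): fails — Rw1w2 but not Rw2w2.
(b): fails — Rde but not Ree.
(c): ✓.
(d): fails — R10 but not R00.
Valid on: (c).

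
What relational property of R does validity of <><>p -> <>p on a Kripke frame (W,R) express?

transitivity

This schema is equivalent to the 4 axiom □p → □□p.
It corresponds to transitivity: forall x forall y forall z (Rxy & Ryz -> Rxz).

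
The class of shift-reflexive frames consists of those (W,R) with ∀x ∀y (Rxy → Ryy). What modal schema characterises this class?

This is shift-reflexivity; the standard corresponding axiom is T□: □(□s → s).
Suppose □(□s→s) is valid. Take Rxy and set V(s)={w : Ryw}. Then at y, □s holds; since □(□s→s) at x, □s→s at y, so s at y, i.e. Ryy.

□(□s → s)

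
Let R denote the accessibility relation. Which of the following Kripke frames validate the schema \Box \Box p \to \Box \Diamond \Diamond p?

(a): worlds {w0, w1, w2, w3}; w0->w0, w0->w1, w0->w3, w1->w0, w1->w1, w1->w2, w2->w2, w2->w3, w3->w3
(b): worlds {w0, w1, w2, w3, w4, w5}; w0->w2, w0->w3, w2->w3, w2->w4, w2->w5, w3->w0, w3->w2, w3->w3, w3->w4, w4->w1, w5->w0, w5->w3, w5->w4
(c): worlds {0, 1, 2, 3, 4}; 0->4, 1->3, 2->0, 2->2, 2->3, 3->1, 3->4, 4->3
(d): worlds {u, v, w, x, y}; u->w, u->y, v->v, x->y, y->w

(a)

Frame correspondent (Sahlqvist): \forall x \forall z (xRz \to \exists w (x R^2 w \wedge z R^2 w)) — i.e. a generalized confluence (Geach) condition.
(a): condition met.
(b): fails — w2Rw4 but no w with w2R²w and w4R²w.
(c): fails — 0R4 but no w with 0R²w and 4R²w.
(d): fails — uRw but no t with uR²t and wR²t.
Valid on: (a).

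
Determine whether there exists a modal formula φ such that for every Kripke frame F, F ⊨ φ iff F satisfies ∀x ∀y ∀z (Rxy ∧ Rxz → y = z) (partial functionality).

The condition is partial functionality. A defining modal formula is ◇q → □q.

Definable; ◇q → □q defines it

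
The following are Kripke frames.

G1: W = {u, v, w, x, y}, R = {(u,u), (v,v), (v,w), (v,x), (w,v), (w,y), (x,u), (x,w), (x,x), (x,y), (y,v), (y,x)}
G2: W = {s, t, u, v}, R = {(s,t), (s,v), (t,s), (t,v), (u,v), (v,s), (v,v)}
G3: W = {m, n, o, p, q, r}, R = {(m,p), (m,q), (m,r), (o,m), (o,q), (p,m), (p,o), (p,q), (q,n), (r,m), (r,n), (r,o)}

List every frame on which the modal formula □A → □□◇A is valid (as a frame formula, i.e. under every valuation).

This is the axiom for a generalized confluence (Geach) condition; its first-order frame correspondent is ∀x ∀z (xR²z → ∃w (xRw ∧ zRw)).
G1: fails — vR²u but no t with vRt and uRt.
G2: ✓.
G3: fails — mR²n but no w with mRw and nRw.

G2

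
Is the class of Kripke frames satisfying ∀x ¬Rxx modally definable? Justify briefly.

No — not modally definable

If a class were modally definable it would be closed under surjective bounded morphisms (Goldblatt–Thomason).
The 5-cycle (worlds a,b,c,d,e with a→b→c→d→e→a) is irreflexive, and the map sending every world to a single reflexive point • is a surjective bounded morphism (forth: every edge maps to (•,•); back: every world has a successor). So any modal formula valid on the 5-cycle is also valid on the reflexive point, which is not irreflexive.
So the class is not modally definable.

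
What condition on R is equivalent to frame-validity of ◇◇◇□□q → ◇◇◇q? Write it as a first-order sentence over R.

∀x ∀y (xR³y → ∃w (yR²w ∧ xR³w))

This is a Sahlqvist (Geach-type) schema ◇^3□^2q → □^0◇^3q.
First-order correspondent: ∀x ∀y (xR³y → ∃w (yR²w ∧ xR³w)).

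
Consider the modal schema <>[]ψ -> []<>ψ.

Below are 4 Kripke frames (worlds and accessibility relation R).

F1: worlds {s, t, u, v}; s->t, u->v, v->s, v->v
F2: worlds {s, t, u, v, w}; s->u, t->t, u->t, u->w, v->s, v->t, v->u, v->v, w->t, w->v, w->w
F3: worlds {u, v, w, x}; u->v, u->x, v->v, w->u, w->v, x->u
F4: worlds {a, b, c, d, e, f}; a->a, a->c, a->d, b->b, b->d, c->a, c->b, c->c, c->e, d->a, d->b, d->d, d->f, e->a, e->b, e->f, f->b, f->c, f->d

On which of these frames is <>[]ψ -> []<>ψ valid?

The schema corresponds to convergence: forall x forall y forall z (Rxy & Rxz -> exists w (Ryw & Rzw)).
F1: fails — Rst and Rst but t and t have no common successor.
F2: fails — Rvt and Rvs but t and s have no common successor.
F3: fails — Ruv and Rux but v and x have no common successor.
F4: satisfies the condition.
Valid on: F4.

F4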